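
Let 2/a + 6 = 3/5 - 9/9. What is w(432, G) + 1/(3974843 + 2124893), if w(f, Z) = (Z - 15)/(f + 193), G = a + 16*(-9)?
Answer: -1943527133/7624670000 ≈ -0.25490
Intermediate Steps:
a = -5/16 (a = 2/(-6 + (3/5 - 9/9)) = 2/(-6 + (3*(⅕) - 9*⅑)) = 2/(-6 + (⅗ - 1)) = 2/(-6 - ⅖) = 2/(-32/5) = 2*(-5/32) = -5/16 ≈ -0.31250)
G = -2309/16 (G = -5/16 + 16*(-9) = -5/16 - 144 = -2309/16 ≈ -144.31)
w(f, Z) = (-15 + Z)/(193 + f)
w(432, G) + 1/(3974843 + 2124893) = (-15 - 2309/16)/(193 + 432) + 1/(3974843 + 2124893) = -2549/16/625 + 1/6099736 = (1/625)*(-2549/16) + 1/6099736 = -2549/10000 + 1/6099736 = -1943527133/7624670000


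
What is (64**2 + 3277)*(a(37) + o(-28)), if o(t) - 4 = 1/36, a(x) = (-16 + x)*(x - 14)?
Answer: 129270809/36 ≈ 3.5909e+6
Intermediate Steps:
a(x) = (-16 + x)*(-14 + x)
o(t) = 145/36 (o(t) = 4 + 1/36 = 145/36)
(64**2 + 3277)*(a(37) + o(-28)) = (64**2 + 3277)*((224 + 37**2 - 30*37) + 145/36) = (4096 + 3277)*((224 + 1369 - 1110) + 145/36) = 7373*(483 + 145/36) = 7373*(17533/36) = 129270809/36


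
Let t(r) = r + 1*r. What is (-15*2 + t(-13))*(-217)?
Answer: 12152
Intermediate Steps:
t(r) = 2*r (t(r) = r + r = 2*r)
(-15*2 + t(-13))*(-217) = (-15*2 + 2*(-13))*(-217) = (-30 - 26)*(-217) = -56*(-217) = 12152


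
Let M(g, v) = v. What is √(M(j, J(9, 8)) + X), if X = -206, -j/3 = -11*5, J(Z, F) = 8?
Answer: 3*I*√22 ≈ 14.071*I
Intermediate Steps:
j = 165 (j = -(-33)*5 = -3*(-55) = 165)
√(M(j, J(9, 8)) + X) = √(8 - 206) = √(-198) = 3*I*√22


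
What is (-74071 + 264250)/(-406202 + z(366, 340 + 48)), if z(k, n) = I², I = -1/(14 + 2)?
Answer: -48685824/103987711 ≈ -0.46819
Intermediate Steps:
I = -1/16 ≈ -0.062500
z(k, n) = 1/256 (z(k, n) = (-1/16)² = 1/256)
(-74071 + 264250)/(-406202 + z(366, 340 + 48)) = (-74071 + 264250)/(-406202 + 1/256) = 190179/(-103987711/256) = 190179*(-256/103987711) = -48685824/103987711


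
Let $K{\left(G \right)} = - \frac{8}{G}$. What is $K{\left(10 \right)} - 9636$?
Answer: $- \frac{48184}{5} \approx -9636.8$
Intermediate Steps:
$K{\left(10 \right)} - 9636 = - \frac{8}{10} - 9636 = \left(-8\right) \frac{1}{10} - 9636 = - \frac{4}{5} - 9636 = - \frac{48184}{5}$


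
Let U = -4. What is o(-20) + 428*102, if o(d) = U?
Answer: 43652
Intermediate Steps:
o(d) = -4
o(-20) + 428*102 = -4 + 428*102 = -4 + 43656 = 43652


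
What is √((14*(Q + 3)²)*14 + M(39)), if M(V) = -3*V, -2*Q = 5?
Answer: 2*I*√17 ≈ 8.2462*I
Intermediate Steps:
Q = -5/2 (Q = -½*5 = -5/2 ≈ -2.5000)
√((14*(Q + 3)²)*14 + M(39)) = √((14*(-5/2 + 3)²)*14 - 3*39) = √((14*(½)²)*14 - 117) = √((14*(¼))*14 - 117) = √((7/2)*14 - 117) = √(49 - 117) = √(-68) = 2*I*√17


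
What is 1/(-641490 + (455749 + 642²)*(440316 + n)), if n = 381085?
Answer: 1/712903964623 ≈ 1.4027e-12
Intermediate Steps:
1/(-641490 + (455749 + 642²)*(440316 + n)) = 1/(-641490 + (455749 + 642²)*(440316 + 381085)) = 1/(-641490 + (455749 + 412164)*821401) = 1/(-641490 + 867913*821401) = 1/(-641490 + 712904606113) = 1/712903964623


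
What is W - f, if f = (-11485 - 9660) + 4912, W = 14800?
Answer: 31033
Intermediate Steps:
f = -16233 (f = -21145 + 4912 = -16233)
W - f = 14800 - 1*(-16233) = 14800 + 16233 = 31033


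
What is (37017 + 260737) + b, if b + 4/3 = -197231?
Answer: 301565/3 ≈ 1.0052e+5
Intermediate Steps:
b = -591697/3 (b = -4/3 - 197231 = -591697/3 ≈ -1.9723e+5)
(37017 + 260737) + b = (37017 + 260737) - 591697/3 = 297754 - 591697/3 = 301565/3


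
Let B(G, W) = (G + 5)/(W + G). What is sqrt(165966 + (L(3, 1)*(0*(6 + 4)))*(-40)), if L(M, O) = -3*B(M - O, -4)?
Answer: sqrt(165966) ≈ 407.39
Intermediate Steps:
B(G, W) = (5 + G)/(G + W)
L(M, O) = -3*(5 + M - O)/(-4 + M - O) (L(M, O) = -3*(5 + (M - O))/((M - O) - 4) = -3*(5 + M - O)/(-4 + M - O))
sqrt(165966 + (L(3, 1)*(0*(6 + 4)))*(-40)) = sqrt(165966 + ((3*(5 + 3 - 1*1)/(4 + 1 - 1*3))*(0*(6 + 4)))*(-40)) = sqrt(165966 + ((3*(5 + 3 - 1)/(4 + 1 - 3))*(0*10))*(-40)) = sqrt(165966 + ((3*7/2)*0)*(-40)) = sqrt(165966 + ((3*(1/2)*7)*0)*(-40)) = sqrt(165966 + ((21/2)*0)*(-40)) = sqrt(165966 + 0*(-40)) = sqrt(165966 + 0) = sqrt(165966)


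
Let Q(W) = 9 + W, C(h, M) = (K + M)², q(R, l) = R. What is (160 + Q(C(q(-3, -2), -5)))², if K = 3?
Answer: 29929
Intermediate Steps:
C(h, M) = (3 + M)²
(160 + Q(C(q(-3, -2), -5)))² = (160 + (9 + (3 - 5)²))² = (160 + (9 + (-2)²))² = (160 + (9 + 4))² = (160 + 13)² = 173² = 29929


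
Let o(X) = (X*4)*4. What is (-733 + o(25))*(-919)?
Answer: 306027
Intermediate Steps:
o(X) = 16*X (o(X) = (4*X)*4 = 16*X)
(-733 + o(25))*(-919) = (-733 + 16*25)*(-919) = (-733 + 400)*(-919) = -333*(-919) = 306027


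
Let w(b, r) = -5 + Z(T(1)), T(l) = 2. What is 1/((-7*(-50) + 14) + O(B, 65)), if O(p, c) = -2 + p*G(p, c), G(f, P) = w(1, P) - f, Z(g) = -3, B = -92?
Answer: -1/7366 ≈ -0.00013576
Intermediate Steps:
w(b, r) = -8 (w(b, r) = -5 - 3 = -8)
G(f, P) = -8 - f
O(p, c) = -2 + p*(-8 - p)
1/((-7*(-50) + 14) + O(B, 65)) = 1/((-7*(-50) + 14) + (-2 - 1*(-92)*(8 - 92))) = 1/((350 + 14) + (-2 - 1*(-92)*(-84))) = 1/(364 + (-2 - 7728)) = 1/(364 - 7730) = 1/(-7366) = -1/7366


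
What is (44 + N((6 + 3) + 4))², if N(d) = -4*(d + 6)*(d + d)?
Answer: 3732624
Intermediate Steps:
N(d) = -8*d*(6 + d) (N(d) = -4*(6 + d)*2*d = -8*d*(6 + d))
(44 + N((6 + 3) + 4))² = (44 - 8*((6 + 3) + 4)*(6 + ((6 + 3) + 4)))² = (44 - 8*(9 + 4)*(6 + (9 + 4)))² = (44 - 8*13*(6 + 13))² = (44 - 8*13*19)² = (44 - 1976)² = (-1932)² = 3732624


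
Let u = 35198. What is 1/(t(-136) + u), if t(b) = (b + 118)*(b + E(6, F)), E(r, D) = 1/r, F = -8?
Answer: 1/37643 ≈ 2.6565e-5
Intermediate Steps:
t(b) = (118 + b)*(⅙ + b) (t(b) = (b + 118)*(b + 1/6) = (118 + b)*(b + ⅙) = (118 + b)*(⅙ + b))
1/(t(-136) + u) = 1/((59/3 + (-136)² + (709/6)*(-136)) + 35198) = 1/((59/3 + 18496 - 48212/3) + 35198) = 1/(2445 + 35198) = 1/37643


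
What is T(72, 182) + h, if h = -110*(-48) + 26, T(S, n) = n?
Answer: 5488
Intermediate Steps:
h = 5306 (h = 5280 + 26 = 5306)
T(72, 182) + h = 182 + 5306 = 5488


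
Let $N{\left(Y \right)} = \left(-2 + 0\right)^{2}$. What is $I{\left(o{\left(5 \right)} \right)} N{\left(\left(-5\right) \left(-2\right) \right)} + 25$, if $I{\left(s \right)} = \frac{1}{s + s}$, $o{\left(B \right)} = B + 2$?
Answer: $\frac{177}{7} \approx 25.286$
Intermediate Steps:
$o{\left(B \right)} = 2 + B$
$I{\left(s \right)} = \frac{1}{2 s}$
$N{\left(Y \right)} = 4$ ($N{\left(Y \right)} = \left(-2\right)^{2} = 4$)
$I{\left(o{\left(5 \right)} \right)} N{\left(\left(-5\right) \left(-2\right) \right)} + 25 = \frac{1}{2 \left(2 + 5\right)} 4 + 25 = \frac{1}{2 \cdot 7} \cdot 4 + 25 = \frac{1}{2} \cdot \frac{1}{7} \cdot 4 + 25 = \frac{1}{14} \cdot 4 + 25 = \frac{2}{7} + 25 = \frac{177}{7}$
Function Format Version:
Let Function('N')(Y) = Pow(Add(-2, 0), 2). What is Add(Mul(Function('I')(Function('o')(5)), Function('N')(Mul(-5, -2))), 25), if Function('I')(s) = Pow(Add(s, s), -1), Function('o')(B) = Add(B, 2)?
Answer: Rational(177, 7) ≈ 25.286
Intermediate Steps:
Function('o')(B) = Add(2, B)
Function('I')(s) = Mul(Rational(1, 2), Pow(s, -1)) (Function('I')(s) = Pow(Mul(2, s), -1) = Mul(Rational(1, 2), Pow(s, -1)))
Function('N')(Y) = 4 (Function('N')(Y) = Pow(-2, 2) = 4)
Add(Mul(Function('I')(Function('o')(5)), Function('N')(Mul(-5, -2))), 25) = Add(Mul(Mul(Rational(1, 2), Pow(Add(2, 5), -1)), 4), 25) = Add(Mul(Mul(Rational(1, 2), Pow(7, -1)), 4), 25) = Add(Mul(Mul(Rational(1, 2), Rational(1, 7)), 4), 25) = Add(Mul(Rational(1, 14), 4), 25) = Add(Rational(2, 7), 25) = Rational(177, 7)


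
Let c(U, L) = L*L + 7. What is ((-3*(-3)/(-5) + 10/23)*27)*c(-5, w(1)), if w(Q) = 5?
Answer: -135648/115 ≈ -1179.5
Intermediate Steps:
c(U, L) = 7 + L² (c(U, L) = L² + 7 = 7 + L²)
((-3*(-3)/(-5) + 10/23)*27)*c(-5, w(1)) = ((-3*(-3)/(-5) + 10/23)*27)*(7 + 5²) = ((9*(-⅕) + 10*(1/23))*27)*(7 + 25) = ((-9/5 + 10/23)*27)*32 = -157/115*27*32 = -4239/115*32 = -135648/115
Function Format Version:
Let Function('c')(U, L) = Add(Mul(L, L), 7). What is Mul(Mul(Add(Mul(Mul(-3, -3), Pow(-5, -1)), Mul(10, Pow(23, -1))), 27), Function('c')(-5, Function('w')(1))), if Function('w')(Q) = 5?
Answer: Rational(-135648, 115) ≈ -1179.5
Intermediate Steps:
Function('c')(U, L) = Add(7, Pow(L, 2)) (Function('c')(U, L) = Add(Pow(L, 2), 7) = Add(7, Pow(L, 2)))
Mul(Mul(Add(Mul(Mul(-3, -3), Pow(-5, -1)), Mul(10, Pow(23, -1))), 27), Function('c')(-5, Function('w')(1))) = Mul(Mul(Add(Mul(Mul(-3, -3), Pow(-5, -1)), Mul(10, Pow(23, -1))), 27), Add(7, Pow(5, 2))) = Mul(Mul(Add(Mul(9, Rational(-1, 5)), Mul(10, Rational(1, 23))), 27), Add(7, 25)) = Mul(Mul(Add(Rational(-9, 5), Rational(10, 23)), 27), 32) = Mul(Mul(Rational(-157, 115), 27), 32) = Mul(Rational(-4239, 115), 32) = Rational(-135648, 115)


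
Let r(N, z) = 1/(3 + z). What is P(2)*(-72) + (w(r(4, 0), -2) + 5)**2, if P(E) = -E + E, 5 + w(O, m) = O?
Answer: 1/9 ≈ 0.11111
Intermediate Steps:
w(O, m) = -5 + O
P(E) = 0
P(2)*(-72) + (w(r(4, 0), -2) + 5)**2 = 0*(-72) + ((-5 + 1/(3 + 0)) + 5)**2 = 0 + ((-5 + 1/3) + 5)**2 = 0 + (-14/3 + 5)**2 = 0 + (1/3)**2 = 0 + 1/9 = 1/9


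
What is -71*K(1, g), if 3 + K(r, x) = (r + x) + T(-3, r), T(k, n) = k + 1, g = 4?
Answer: 0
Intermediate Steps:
T(k, n) = 1 + k
K(r, x) = -5 + r + x (K(r, x) = -3 + ((r + x) + (1 - 3)) = -3 + ((r + x) - 2) = -3 + (-2 + r + x) = -5 + r + x)
-71*K(1, g) = -71*(-5 + 1 + 4) = -71*0 = 0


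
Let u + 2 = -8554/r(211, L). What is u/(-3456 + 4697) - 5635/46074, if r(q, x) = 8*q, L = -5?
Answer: -441210925/3447006564 ≈ -0.12800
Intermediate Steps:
u = -5965/844 (u = -2 - 8554/(8*211) = -2 - 8554/1688 = -2 - 8554*1/1688 = -2 - 4277/844 = -5965/844 ≈ -7.0675)
u/(-3456 + 4697) - 5635/46074 = -5965/(844*(-3456 + 4697)) - 5635/46074 = -5965/844/1241 - 5635*1/46074 = -5965/844*1/1241 - 805/6582 = -5965/1047404 - 805/6582 = -441210925/3447006564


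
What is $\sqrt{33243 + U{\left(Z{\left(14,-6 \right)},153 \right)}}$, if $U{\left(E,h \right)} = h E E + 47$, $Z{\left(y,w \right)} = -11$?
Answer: $\sqrt{51803} \approx 227.6$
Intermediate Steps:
$U{\left(E,h \right)} = 47 + h E^{2}$ ($U{\left(E,h \right)} = E h E + 47 = h E^{2} + 47 = 47 + h E^{2}$)
$\sqrt{33243 + U{\left(Z{\left(14,-6 \right)},153 \right)}} = \sqrt{33243 + \left(47 + 153 \left(-11\right)^{2}\right)} = \sqrt{33243 + \left(47 + 153 \cdot 121\right)} = \sqrt{33243 + \left(47 + 18513\right)} = \sqrt{33243 + 18560} = \sqrt{51803}$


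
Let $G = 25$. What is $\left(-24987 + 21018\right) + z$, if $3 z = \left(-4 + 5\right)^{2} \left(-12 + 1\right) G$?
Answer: $- \frac{12182}{3} \approx -4060.7$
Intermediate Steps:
$z = - \frac{275}{3}$ ($z = \frac{\left(-4 + 5\right)^{2} \left(-12 + 1\right) 25}{3} = \frac{1^{2} \left(-11\right) 25}{3} = \frac{1 \left(-11\right) 25}{3} = \frac{\left(-11\right) 25}{3} = \frac{1}{3} \left(-275\right) = - \frac{275}{3} \approx -91.667$)
$\left(-24987 + 21018\right) + z = \left(-24987 + 21018\right) - \frac{275}{3} = -3969 - \frac{275}{3} = - \frac{12182}{3}$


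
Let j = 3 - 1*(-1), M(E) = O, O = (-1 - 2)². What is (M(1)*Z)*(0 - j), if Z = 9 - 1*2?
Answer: -252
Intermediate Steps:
O = 9 (O = (-3)² = 9)
M(E) = 9
Z = 7 (Z = 9 - 2 = 7)
j = 4 (j = 3 + 1 = 4)
(M(1)*Z)*(0 - j) = (9*7)*(0 - 1*4) = 63*(0 - 4) = 63*(-4) = -252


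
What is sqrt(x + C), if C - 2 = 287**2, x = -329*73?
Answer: sqrt(58354) ≈ 241.57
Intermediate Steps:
x = -24017
C = 82371 (C = 2 + 287**2 = 2 + 82369 = 82371)
sqrt(x + C) = sqrt(-24017 + 82371) = sqrt(58354)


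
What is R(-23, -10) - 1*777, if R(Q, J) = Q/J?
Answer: -7747/10 ≈ -774.70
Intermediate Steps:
R(-23, -10) - 1*777 = -23/(-10) - 1*777 = -23*(-⅒) - 777 = 23/10 - 777 = -7747/10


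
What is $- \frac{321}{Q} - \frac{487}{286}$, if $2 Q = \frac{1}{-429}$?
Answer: $\frac{78769061}{286} \approx 2.7542 \cdot 10^{5}$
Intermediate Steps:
$Q = - \frac{1}{858}$ ($Q = \frac{1}{2 \left(-429\right)} = \frac{1}{2} \left(- \frac{1}{429}\right) = - \frac{1}{858} \approx -0.0011655$)
$- \frac{321}{Q} - \frac{487}{286} = - \frac{321}{- \frac{1}{858}} - \frac{487}{286} = \left(-321\right) \left(-858\right) - \frac{487}{286} = 275418 - \frac{487}{286} = \frac{78769061}{286}$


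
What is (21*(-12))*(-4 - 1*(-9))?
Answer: -1260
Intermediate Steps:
(21*(-12))*(-4 - 1*(-9)) = -252*(-4 + 9) = -252*5 = -1260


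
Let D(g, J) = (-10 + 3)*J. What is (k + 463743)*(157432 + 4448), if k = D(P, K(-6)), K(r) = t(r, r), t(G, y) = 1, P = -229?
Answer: 75069583680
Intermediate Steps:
K(r) = 1
D(g, J) = -7*J
k = -7 (k = -7*1 = -7)
(k + 463743)*(157432 + 4448) = (-7 + 463743)*(157432 + 4448) = 463736*161880 = 75069583680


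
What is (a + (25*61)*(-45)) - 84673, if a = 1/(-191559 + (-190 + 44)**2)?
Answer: -26097911415/170243 ≈ -1.5330e+5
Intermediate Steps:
a = -1/170243 (a = 1/(-191559 + (-146)**2) = 1/(-191559 + 21316) = 1/(-170243) = -1/170243 ≈ -5.8740e-6)
(a + (25*61)*(-45)) - 84673 = (-1/170243 + (25*61)*(-45)) - 84673 = (-1/170243 + 1525*(-45)) - 84673 = (-1/170243 - 68625) - 84673 = -11682925876/170243 - 84673 = -26097911415/170243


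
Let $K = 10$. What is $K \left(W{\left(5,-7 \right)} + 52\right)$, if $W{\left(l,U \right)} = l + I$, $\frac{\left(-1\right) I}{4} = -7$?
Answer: $850$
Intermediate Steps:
$I = 28$ ($I = \left(-4\right) \left(-7\right) = 28$)
$W{\left(l,U \right)} = 28 + l$ ($W{\left(l,U \right)} = l + 28 = 28 + l$)
$K \left(W{\left(5,-7 \right)} + 52\right) = 10 \left(\left(28 + 5\right) + 52\right) = 10 \left(33 + 52\right) = 10 \cdot 85 = 850$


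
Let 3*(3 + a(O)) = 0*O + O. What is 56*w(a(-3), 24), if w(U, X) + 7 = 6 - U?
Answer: 168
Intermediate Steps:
a(O) = -3 + O/3 (a(O) = -3 + (0*O + O)/3 = -3 + (0 + O)/3 = -3 + O/3)
w(U, X) = -1 - U (w(U, X) = -7 + (6 - U) = -1 - U)
56*w(a(-3), 24) = 56*(-1 - (-3 + (⅓)*(-3))) = 56*(-1 - (-3 - 1)) = 56*(-1 - 1*(-4)) = 56*(-1 + 4) = 56*3 = 168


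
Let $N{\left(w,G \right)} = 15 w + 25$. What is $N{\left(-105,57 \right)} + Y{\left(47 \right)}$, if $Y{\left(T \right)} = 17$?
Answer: $-1533$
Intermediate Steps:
$N{\left(w,G \right)} = 25 + 15 w$
$N{\left(-105,57 \right)} + Y{\left(47 \right)} = \left(25 + 15 \left(-105\right)\right) + 17 = \left(25 - 1575\right) + 17 = -1550 + 17 = -1533$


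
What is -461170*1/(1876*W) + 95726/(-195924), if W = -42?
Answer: 1150164279/214406164 ≈ 5.3644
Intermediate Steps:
-461170*1/(1876*W) + 95726/(-195924) = -461170/((-42*1876)) + 95726/(-195924) = -461170/(-78792) + 95726*(-1/195924) = -461170*(-1/78792) - 47863/97962 = 230585/39396 - 47863/97962 = 1150164279/214406164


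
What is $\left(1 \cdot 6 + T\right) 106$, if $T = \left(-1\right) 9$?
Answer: $-318$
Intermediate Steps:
$T = -9$
$\left(1 \cdot 6 + T\right) 106 = \left(1 \cdot 6 - 9\right) 106 = \left(6 - 9\right) 106 = \left(-3\right) 106 = -318$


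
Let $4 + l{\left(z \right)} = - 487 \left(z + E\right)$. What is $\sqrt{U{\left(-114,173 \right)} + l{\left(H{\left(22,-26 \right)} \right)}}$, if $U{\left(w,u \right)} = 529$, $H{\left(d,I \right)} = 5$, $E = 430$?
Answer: $6 i \sqrt{5870} \approx 459.7 i$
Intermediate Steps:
$l{\left(z \right)} = -209414 - 487 z$ ($l{\left(z \right)} = -4 - 487 \left(z + 430\right) = -4 - 487 \left(430 + z\right) = -4 - \left(209410 + 487 z\right) = -209414 - 487 z$)
$\sqrt{U{\left(-114,173 \right)} + l{\left(H{\left(22,-26 \right)} \right)}} = \sqrt{529 - 211849} = \sqrt{-211320} = 6 i \sqrt{5870}$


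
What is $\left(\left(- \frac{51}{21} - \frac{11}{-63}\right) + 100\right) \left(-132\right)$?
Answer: $- \frac{270952}{21} \approx -12902.0$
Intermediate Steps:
$\left(\left(- \frac{51}{21} - \frac{11}{-63}\right) + 100\right) \left(-132\right) = \left(\left(\left(-51\right) \frac{1}{21} - - \frac{11}{63}\right) + 100\right) \left(-132\right) = \left(\left(- \frac{17}{7} + \frac{11}{63}\right) + 100\right) \left(-132\right) = \left(- \frac{142}{63} + 100\right) \left(-132\right) = \frac{6158}{63} \left(-132\right) = - \frac{270952}{21}$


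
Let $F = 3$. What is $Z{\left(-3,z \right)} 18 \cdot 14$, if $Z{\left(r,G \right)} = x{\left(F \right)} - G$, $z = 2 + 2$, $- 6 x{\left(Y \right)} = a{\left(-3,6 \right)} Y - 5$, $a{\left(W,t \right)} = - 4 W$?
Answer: $-2310$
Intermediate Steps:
$x{\left(Y \right)} = \frac{5}{6} - 2 Y$ ($x{\left(Y \right)} = - \frac{\left(-4\right) \left(-3\right) Y - 5}{6} = - \frac{12 Y - 5}{6} = - \frac{-5 + 12 Y}{6} = \frac{5}{6} - 2 Y$)
$z = 4$
$Z{\left(r,G \right)} = - \frac{31}{6} - G$ ($Z{\left(r,G \right)} = \left(\frac{5}{6} - 6\right) - G = - \frac{31}{6} - G$)
$Z{\left(-3,z \right)} 18 \cdot 14 = \left(- \frac{31}{6} - 4\right) 18 \cdot 14 = \left(- \frac{55}{6}\right) 18 \cdot 14 = \left(-165\right) 14 = -2310$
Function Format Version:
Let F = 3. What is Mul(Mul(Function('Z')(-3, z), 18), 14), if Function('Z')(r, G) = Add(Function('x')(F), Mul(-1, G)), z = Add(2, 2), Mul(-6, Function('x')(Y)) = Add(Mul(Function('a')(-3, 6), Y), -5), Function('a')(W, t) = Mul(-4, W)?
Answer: -2310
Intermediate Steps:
Function('x')(Y) = Add(Rational(5, 6), Mul(-2, Y)) (Function('x')(Y) = Mul(Rational(-1, 6), Add(Mul(Mul(-4, -3), Y), -5)) = Mul(Rational(-1, 6), Add(Mul(12, Y), -5)) = Mul(Rational(-1, 6), Add(-5, Mul(12, Y))) = Add(Rational(5, 6), Mul(-2, Y)))
z = 4
Function('Z')(r, G) = Add(Rational(-31, 6), Mul(-1, G)) (Function('Z')(r, G) = Add(Add(Rational(5, 6), Mul(-2, 3)), Mul(-1, G)) = Add(Add(Rational(5, 6), -6), Mul(-1, G)) = Add(Rational(-31, 6), Mul(-1, G)))
Mul(Mul(Function('Z')(-3, z), 18), 14) = Mul(Mul(Add(Rational(-31, 6), Mul(-1, 4)), 18), 14) = Mul(Mul(Add(Rational(-31, 6), -4), 18), 14) = Mul(Mul(Rational(-55, 6), 18), 14) = Mul(-165, 14) = -2310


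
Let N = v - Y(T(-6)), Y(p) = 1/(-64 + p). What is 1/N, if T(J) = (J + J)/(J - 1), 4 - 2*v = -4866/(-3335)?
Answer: 1454060/1870677 ≈ 0.77729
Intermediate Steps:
v = 4237/3335 (v = 2 - (-2433)/(-3335) = 2 - (-2433)*(-1)/3335 = 2 - 1/2*4866/3335 = 2 - 2433/3335 = 4237/3335 ≈ 1.2705)
T(J) = 2*J/(-1 + J) (T(J) = (2*J)/(-1 + J) = 2*J/(-1 + J))
N = 1870677/1454060 (N = 4237/3335 - 1/(-64 + 2*(-6)/(-1 - 6)) = 4237/3335 - 1/(-64 + 2*(-6)/(-7)) = 4237/3335 - 1/(-64 + 2*(-6)*(-1/7)) = 4237/3335 - 1/(-64 + 12/7) = 4237/3335 - 1/(-436/7) = 4237/3335 - 1*(-7/436) = 4237/3335 + 7/436 = 1870677/1454060 ≈ 1.2865)
1/N = 1/(1870677/1454060) = 1454060/1870677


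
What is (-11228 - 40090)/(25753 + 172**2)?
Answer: -51318/55337 ≈ -0.92737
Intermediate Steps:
(-11228 - 40090)/(25753 + 172**2) = -51318/(25753 + 29584) = -51318/55337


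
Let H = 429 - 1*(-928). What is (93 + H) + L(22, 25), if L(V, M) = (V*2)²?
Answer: 3386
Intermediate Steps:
H = 1357 (H = 429 + 928 = 1357)
L(V, M) = 4*V² (L(V, M) = (2*V)² = 4*V²)
(93 + H) + L(22, 25) = (93 + 1357) + 4*22² = 1450 + 4*484 = 1450 + 1936 = 3386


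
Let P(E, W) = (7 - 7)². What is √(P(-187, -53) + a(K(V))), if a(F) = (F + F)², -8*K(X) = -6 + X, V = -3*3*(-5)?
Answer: 39/4 ≈ 9.7500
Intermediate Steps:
P(E, W) = 0 (P(E, W) = 0² = 0)
V = 45 (V = -9*(-5) = 45)
K(X) = ¾ - X/8 (K(X) = -(-6 + X)/8 = ¾ - X/8)
a(F) = 4*F² (a(F) = (2*F)² = 4*F²)
√(P(-187, -53) + a(K(V))) = √(0 + 4*(¾ - ⅛*45)²) = √(0 + 4*(¾ - 45/8)²) = √(0 + 4*(-39/8)²) = √(0 + 4*(1521/64)) = √(0 + 1521/16) = √(1521/16) = 39/4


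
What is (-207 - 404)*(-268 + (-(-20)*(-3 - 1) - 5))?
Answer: 215683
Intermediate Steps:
(-207 - 404)*(-268 + (-(-20)*(-3 - 1) - 5)) = -611*(-268 + (-(-20)*(-4) - 5)) = -611*(-268 + (-10*8 - 5)) = -611*(-268 + (-80 - 5)) = -611*(-268 - 85) = -611*(-353) = 215683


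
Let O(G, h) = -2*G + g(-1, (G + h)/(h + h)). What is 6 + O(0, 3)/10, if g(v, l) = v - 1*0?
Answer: 59/10 ≈ 5.9000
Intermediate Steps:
g(v, l) = v (g(v, l) = v + 0 = v)
O(G, h) = -1 - 2*G (O(G, h) = -2*G - 1 = -1 - 2*G)
6 + O(0, 3)/10 = 6 + (-1 - 2*0)/10 = 6 + (-1 + 0)/10 = 6 + (⅒)*(-1) = 6 - ⅒ = 59/10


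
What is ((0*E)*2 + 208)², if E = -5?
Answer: 43264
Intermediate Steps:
((0*E)*2 + 208)² = ((0*(-5))*2 + 208)² = (0*2 + 208)² = (0 + 208)² = 208² = 43264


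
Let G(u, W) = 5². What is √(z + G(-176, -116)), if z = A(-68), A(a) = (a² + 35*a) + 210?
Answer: √2479 ≈ 49.790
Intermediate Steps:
G(u, W) = 25
A(a) = 210 + a² + 35*a
z = 2454 (z = 210 + (-68)² + 35*(-68) = 210 + 4624 - 2380 = 2454)
√(z + G(-176, -116)) = √(2454 + 25) = √2479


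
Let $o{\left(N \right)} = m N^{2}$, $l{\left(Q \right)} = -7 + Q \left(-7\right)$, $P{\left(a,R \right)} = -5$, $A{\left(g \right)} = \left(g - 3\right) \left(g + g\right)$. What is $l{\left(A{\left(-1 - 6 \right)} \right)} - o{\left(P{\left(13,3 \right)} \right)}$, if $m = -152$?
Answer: $2813$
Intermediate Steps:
$A{\left(g \right)} = 2 g \left(-3 + g\right)$ ($A{\left(g \right)} = \left(-3 + g\right) 2 g = 2 g \left(-3 + g\right)$)
$l{\left(Q \right)} = -7 - 7 Q$
$o{\left(N \right)} = - 152 N^{2}$
$l{\left(A{\left(-1 - 6 \right)} \right)} - o{\left(P{\left(13,3 \right)} \right)} = \left(-7 - 7 \cdot 2 \left(-1 - 6\right) \left(-3 - 7\right)\right) - - 152 \left(-5\right)^{2} = \left(-7 - 7 \cdot 2 \left(-1 - 6\right) \left(-3 - 7\right)\right) - \left(-152\right) 25 = \left(-7 - 7 \cdot 2 \left(-7\right) \left(-3 - 7\right)\right) - -3800 = \left(-7 - 7 \cdot 2 \left(-7\right) \left(-10\right)\right) + 3800 = \left(-7 - 980\right) + 3800 = -987 + 3800 = 2813$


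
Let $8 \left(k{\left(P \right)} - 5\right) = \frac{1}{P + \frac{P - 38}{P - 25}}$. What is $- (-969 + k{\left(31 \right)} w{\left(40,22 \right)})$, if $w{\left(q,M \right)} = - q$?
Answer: $\frac{209281}{179} \approx 1169.2$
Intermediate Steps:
$k{\left(P \right)} = 5 + \frac{1}{8 \left(P + \frac{-38 + P}{-25 + P}\right)}$ ($k{\left(P \right)} = 5 + \frac{1}{8 \left(P + \frac{P - 38}{P - 25}\right)} = 5 + \frac{1}{8 \left(P + \frac{-38 + P}{-25 + P}\right)}$)
$- (-969 + k{\left(31 \right)} w{\left(40,22 \right)}) = - (-969 + \frac{1545 - 40 \cdot 31^{2} + 959 \cdot 31}{8 \left(38 - 31^{2} + 24 \cdot 31\right)} \left(\left(-1\right) 40\right)) = - (-969 + \frac{1545 - 38440 + 29729}{8 \left(38 - 961 + 744\right)} \left(-40\right)) = - (-969 + \frac{1}{8} \frac{1}{-179} \left(-7166\right) \left(-40\right)) = - (-969 + \frac{1}{8} \left(- \frac{1}{179}\right) \left(-7166\right) \left(-40\right)) = - (-969 + \frac{3583}{716} \left(-40\right)) = - (-969 - \frac{35830}{179}) = \left(-1\right) \left(- \frac{209281}{179}\right) = \frac{209281}{179}$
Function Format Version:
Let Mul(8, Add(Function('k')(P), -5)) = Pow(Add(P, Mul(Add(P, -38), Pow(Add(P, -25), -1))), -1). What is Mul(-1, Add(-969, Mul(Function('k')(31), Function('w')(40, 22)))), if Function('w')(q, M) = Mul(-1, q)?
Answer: Rational(209281, 179) ≈ 1169.2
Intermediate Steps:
Function('k')(P) = Add(5, Mul(Rational(1, 8), Pow(Add(P, Mul(Pow(Add(-25, P), -1), Add(-38, P))), -1))) (Function('k')(P) = Add(5, Mul(Rational(1, 8), Pow(Add(P, Mul(Add(P, -38), Pow(Add(P, -25), -1))), -1))) = Add(5, Mul(Rational(1, 8), Pow(Add(P, Mul(Add(-38, P), Pow(Add(-25, P), -1))), -1))) = Add(5, Mul(Rational(1, 8), Pow(Add(P, Mul(Pow(Add(-25, P), -1), Add(-38, P))), -1))))
Mul(-1, Add(-969, Mul(Function('k')(31), Function('w')(40, 22)))) = Mul(-1, Add(-969, Mul(Mul(Rational(1, 8), Pow(Add(38, Mul(-1, Pow(31, 2)), Mul(24, 31)), -1), Add(1545, Mul(-40, Pow(31, 2)), Mul(959, 31))), Mul(-1, 40)))) = Mul(-1, Add(-969, Mul(Mul(Rational(1, 8), Pow(Add(38, Mul(-1, 961), 744), -1), Add(1545, Mul(-40, 961), 29729)), -40))) = Mul(-1, Add(-969, Mul(Mul(Rational(1, 8), Pow(Add(38, -961, 744), -1), Add(1545, -38440, 29729)), -40))) = Mul(-1, Add(-969, Mul(Mul(Rational(1, 8), Pow(-179, -1), -7166), -40))) = Mul(-1, Add(-969, Mul(Mul(Rational(1, 8), Rational(-1, 179), -7166), -40))) = Mul(-1, Add(-969, Mul(Rational(3583, 716), -40))) = Mul(-1, Add(-969, Rational(-35830, 179))) = Mul(-1, Rational(-209281, 179)) = Rational(209281, 179)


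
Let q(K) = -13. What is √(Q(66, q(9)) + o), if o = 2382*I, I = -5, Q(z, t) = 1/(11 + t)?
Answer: I*√47642/2 ≈ 109.14*I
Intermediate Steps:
o = -11910 (o = 2382*(-5) = -11910)
√(Q(66, q(9)) + o) = √(1/(11 - 13) - 11910) = √(1/(-2) - 11910) = √(-½ - 11910) = √(-23821/2) = I*√47642/2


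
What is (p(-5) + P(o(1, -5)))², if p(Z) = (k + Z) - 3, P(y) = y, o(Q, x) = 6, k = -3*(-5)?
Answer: 169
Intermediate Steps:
k = 15
p(Z) = 12 + Z (p(Z) = (15 + Z) - 3 = 12 + Z)
(p(-5) + P(o(1, -5)))² = ((12 - 5) + 6)² = (7 + 6)² = 13² = 169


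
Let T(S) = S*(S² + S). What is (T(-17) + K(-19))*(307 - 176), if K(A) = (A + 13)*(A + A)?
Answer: -575876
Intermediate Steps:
T(S) = S*(S + S²)
K(A) = 2*A*(13 + A) (K(A) = (13 + A)*(2*A) = 2*A*(13 + A))
(T(-17) + K(-19))*(307 - 176) = ((-17)²*(1 - 17) + 2*(-19)*(13 - 19))*(307 - 176) = (289*(-16) + 2*(-19)*(-6))*131 = (-4624 + 228)*131 = -4396*131 = -575876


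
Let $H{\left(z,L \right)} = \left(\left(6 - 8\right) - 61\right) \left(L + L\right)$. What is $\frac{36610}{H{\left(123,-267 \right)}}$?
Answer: $\frac{2615}{2403} \approx 1.0882$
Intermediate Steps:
$H{\left(z,L \right)} = - 126 L$ ($H{\left(z,L \right)} = \left(\left(6 - 8\right) - 61\right) 2 L = \left(-2 - 61\right) 2 L = - 63 \cdot 2 L = - 126 L$)
$\frac{36610}{H{\left(123,-267 \right)}} = \frac{36610}{\left(-126\right) \left(-267\right)} = \frac{36610}{33642} = 36610 \cdot \frac{1}{33642} = \frac{2615}{2403}$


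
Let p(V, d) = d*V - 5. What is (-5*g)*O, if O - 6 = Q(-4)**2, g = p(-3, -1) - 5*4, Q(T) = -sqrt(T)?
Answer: 220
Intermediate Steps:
p(V, d) = -5 + V*d (p(V, d) = V*d - 5 = -5 + V*d)
g = -22 (g = (-5 - 3*(-1)) - 5*4 = (-5 + 3) - 20 = -2 - 20 = -22)
O = 2 (O = 6 + (-sqrt(-4))**2 = 6 + (-2*I)**2 = 6 - 4 = 2)
(-5*g)*O = -5*(-22)*2 = 110*2 = 220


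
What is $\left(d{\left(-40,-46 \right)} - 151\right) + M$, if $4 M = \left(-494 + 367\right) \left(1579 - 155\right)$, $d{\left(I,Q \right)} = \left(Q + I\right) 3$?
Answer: $-45621$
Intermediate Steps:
$d{\left(I,Q \right)} = 3 I + 3 Q$ ($d{\left(I,Q \right)} = \left(I + Q\right) 3 = 3 I + 3 Q$)
$M = -45212$ ($M = \frac{\left(-494 + 367\right) \left(1579 - 155\right)}{4} = \frac{\left(-127\right) 1424}{4} = \frac{1}{4} \left(-180848\right) = -45212$)
$\left(d{\left(-40,-46 \right)} - 151\right) + M = \left(\left(3 \left(-40\right) + 3 \left(-46\right)\right) - 151\right) - 45212 = \left(\left(-120 - 138\right) - 151\right) - 45212 = \left(-258 - 151\right) - 45212 = -409 - 45212 = -45621$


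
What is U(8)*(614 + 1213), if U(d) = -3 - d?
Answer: -20097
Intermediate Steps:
U(8)*(614 + 1213) = (-3 - 1*8)*(614 + 1213) = (-3 - 8)*1827 = -11*1827 = -20097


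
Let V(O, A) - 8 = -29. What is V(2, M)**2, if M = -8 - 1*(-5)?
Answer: 441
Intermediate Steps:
M = -3 (M = -8 + 5 = -3)
V(O, A) = -21 (V(O, A) = 8 - 29 = -21)
V(2, M)**2 = (-21)**2 = 441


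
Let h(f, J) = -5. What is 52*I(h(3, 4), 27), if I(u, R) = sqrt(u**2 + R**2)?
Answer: 52*sqrt(754) ≈ 1427.9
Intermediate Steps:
I(u, R) = sqrt(R**2 + u**2)
52*I(h(3, 4), 27) = 52*sqrt(27**2 + (-5)**2) = 52*sqrt(729 + 25) = 52*sqrt(754)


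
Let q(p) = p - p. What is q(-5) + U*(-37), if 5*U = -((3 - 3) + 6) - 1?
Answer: 259/5 ≈ 51.800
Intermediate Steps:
q(p) = 0
U = -7/5 (U = (-((3 - 3) + 6) - 1)/5 = (-(0 + 6) - 1)/5 = (-1*6 - 1)/5 = (-6 - 1)/5 = (1/5)*(-7) = -7/5 ≈ -1.4000)
q(-5) + U*(-37) = 0 - 7/5*(-37) = 0 + 259/5 = 259/5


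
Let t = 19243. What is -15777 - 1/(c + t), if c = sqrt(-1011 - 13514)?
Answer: (-78885*sqrt(581) + 303596812*I)/(-19243*I + 5*sqrt(581)) ≈ -15777.0 + 3.5763e-7*I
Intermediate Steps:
c = 5*I*sqrt(581) (c = sqrt(-14525) = 5*I*sqrt(581) ≈ 120.52*I)
-15777 - 1/(c + t) = -15777 - 1/(5*I*sqrt(581) + 19243) = -15777 - 1/(19243 + 5*I*sqrt(581))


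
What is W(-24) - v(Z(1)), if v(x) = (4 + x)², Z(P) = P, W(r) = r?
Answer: -49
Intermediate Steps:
W(-24) - v(Z(1)) = -24 - (4 + 1)² = -24 - 1*5² = -24 - 1*25 = -24 - 25 = -49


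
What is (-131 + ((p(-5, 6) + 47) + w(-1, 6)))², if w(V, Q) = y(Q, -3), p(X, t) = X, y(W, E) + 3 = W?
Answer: 7396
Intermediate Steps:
y(W, E) = -3 + W
w(V, Q) = -3 + Q
(-131 + ((p(-5, 6) + 47) + w(-1, 6)))² = (-131 + ((-5 + 47) + (-3 + 6)))² = (-131 + (42 + 3))² = (-131 + 45)² = (-86)² = 7396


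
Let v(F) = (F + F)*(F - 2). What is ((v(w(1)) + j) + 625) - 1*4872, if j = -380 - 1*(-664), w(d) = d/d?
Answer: -3965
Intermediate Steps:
w(d) = 1
j = 284 (j = -380 + 664 = 284)
v(F) = 2*F*(-2 + F) (v(F) = (2*F)*(-2 + F) = 2*F*(-2 + F))
((v(w(1)) + j) + 625) - 1*4872 = ((2*1*(-2 + 1) + 284) + 625) - 1*4872 = ((2*1*(-1) + 284) + 625) - 4872 = ((-2 + 284) + 625) - 4872 = (282 + 625) - 4872 = 907 - 4872 = -3965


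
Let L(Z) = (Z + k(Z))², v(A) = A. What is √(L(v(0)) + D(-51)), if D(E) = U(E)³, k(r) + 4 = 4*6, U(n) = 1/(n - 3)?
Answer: √377913594/972 ≈ 20.000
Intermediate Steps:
U(n) = 1/(-3 + n)
k(r) = 20 (k(r) = -4 + 4*6 = -4 + 24 = 20)
L(Z) = (20 + Z)² (L(Z) = (Z + 20)² = (20 + Z)²)
D(E) = (-3 + E)⁻³ (D(E) = (1/(-3 + E))³ = (-3 + E)⁻³)
√(L(v(0)) + D(-51)) = √((20 + 0)² + (-3 - 51)⁻³) = √(20² + (-54)⁻³) = √(400 - 1/157464) = √(62985599/157464) = √377913594/972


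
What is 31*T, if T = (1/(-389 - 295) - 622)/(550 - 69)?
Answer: -13188919/329004 ≈ -40.087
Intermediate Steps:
T = -425449/329004 (T = (1/(-684) - 622)/481 = (-1/684 - 622)*(1/481) = -425449/684*1/481 = -425449/329004 ≈ -1.2931)
31*T = 31*(-425449/329004) = -13188919/329004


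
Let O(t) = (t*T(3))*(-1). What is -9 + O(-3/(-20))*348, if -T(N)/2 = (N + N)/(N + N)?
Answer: 477/5 ≈ 95.400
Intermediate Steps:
T(N) = -2 (T(N) = -2*(N + N)/(N + N) = -2*2*N/(2*N) = -2*2*N*1/(2*N) = -2*1 = -2)
O(t) = 2*t (O(t) = (t*(-2))*(-1) = -2*t*(-1) = 2*t)
-9 + O(-3/(-20))*348 = -9 + (2*(-3/(-20)))*348 = -9 + (2*(-3*(-1/20)))*348 = -9 + (2*(3/20))*348 = -9 + (3/10)*348 = -9 + 522/5 = 477/5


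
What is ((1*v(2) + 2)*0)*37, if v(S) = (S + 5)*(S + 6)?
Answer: 0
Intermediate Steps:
v(S) = (5 + S)*(6 + S)
((1*v(2) + 2)*0)*37 = ((1*(30 + 2**2 + 11*2) + 2)*0)*37 = ((1*(30 + 4 + 22) + 2)*0)*37 = ((1*56 + 2)*0)*37 = ((56 + 2)*0)*37 = (58*0)*37 = 0*37 = 0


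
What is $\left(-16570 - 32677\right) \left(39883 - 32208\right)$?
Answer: $-377970725$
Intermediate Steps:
$\left(-16570 - 32677\right) \left(39883 - 32208\right) = \left(-49247\right) 7675 = -377970725$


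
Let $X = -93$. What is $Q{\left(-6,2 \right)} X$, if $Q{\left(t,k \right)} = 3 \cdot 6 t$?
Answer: $10044$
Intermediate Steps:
$Q{\left(t,k \right)} = 18 t$
$Q{\left(-6,2 \right)} X = 18 \left(-6\right) \left(-93\right) = \left(-108\right) \left(-93\right) = 10044$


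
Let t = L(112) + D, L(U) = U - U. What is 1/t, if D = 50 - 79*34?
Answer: -1/2636 ≈ -0.00037936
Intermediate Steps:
L(U) = 0
D = -2636 (D = 50 - 2686 = -2636)
t = -2636 (t = 0 - 2636 = -2636)
1/t = 1/(-2636) = -1/2636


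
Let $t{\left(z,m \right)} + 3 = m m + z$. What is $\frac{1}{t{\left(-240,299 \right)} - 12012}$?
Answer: $\frac{1}{77146} \approx 1.2962 \cdot 10^{-5}$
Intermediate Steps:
$t{\left(z,m \right)} = -3 + z + m^{2}$ ($t{\left(z,m \right)} = -3 + \left(m m + z\right) = -3 + \left(m^{2} + z\right) = -3 + \left(z + m^{2}\right) = -3 + z + m^{2}$)
$\frac{1}{t{\left(-240,299 \right)} - 12012} = \frac{1}{\left(-3 - 240 + 299^{2}\right) - 12012} = \frac{1}{\left(-3 - 240 + 89401\right) - 12012} = \frac{1}{89158 - 12012} = \frac{1}{77146}$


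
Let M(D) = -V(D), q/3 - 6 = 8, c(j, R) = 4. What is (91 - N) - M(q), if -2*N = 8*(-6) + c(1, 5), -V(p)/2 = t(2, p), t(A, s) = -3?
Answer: 75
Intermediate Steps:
V(p) = 6 (V(p) = -2*(-3) = 6)
q = 42 (q = 18 + 3*8 = 18 + 24 = 42)
N = 22 (N = -(8*(-6) + 4)/2 = -(-48 + 4)/2 = -½*(-44) = 22)
M(D) = -6 (M(D) = -1*6 = -6)
(91 - N) - M(q) = (91 - 1*22) - 1*(-6) = (91 - 22) + 6 = 69 + 6 = 75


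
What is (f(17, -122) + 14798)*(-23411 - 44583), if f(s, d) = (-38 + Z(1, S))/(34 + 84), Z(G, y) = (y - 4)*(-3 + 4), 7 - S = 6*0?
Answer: -59363147613/59 ≈ -1.0062e+9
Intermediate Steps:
S = 7 (S = 7 - 6*0 = 7 - 1*0 = 7 + 0 = 7)
Z(G, y) = -4 + y (Z(G, y) = (-4 + y)*1 = -4 + y)
f(s, d) = -35/118 (f(s, d) = (-38 + (-4 + 7))/(34 + 84) = (-38 + 3)/118 = -35*1/118 = -35/118)
(f(17, -122) + 14798)*(-23411 - 44583) = (-35/118 + 14798)*(-23411 - 44583) = (1746129/118)*(-67994) = -59363147613/59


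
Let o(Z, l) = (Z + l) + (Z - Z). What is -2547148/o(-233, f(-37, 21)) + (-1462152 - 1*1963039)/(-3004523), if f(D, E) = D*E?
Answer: 3828212096657/1517284115 ≈ 2523.1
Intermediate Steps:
o(Z, l) = Z + l (o(Z, l) = (Z + l) + 0 = Z + l)
-2547148/o(-233, f(-37, 21)) + (-1462152 - 1*1963039)/(-3004523) = -2547148/(-233 - 37*21) + (-1462152 - 1*1963039)/(-3004523) = -2547148/(-233 - 777) + (-1462152 - 1963039)*(-1/3004523) = -2547148/(-1010) - 3425191*(-1/3004523) = -2547148*(-1/1010) + 3425191/3004523 = 1273574/505 + 3425191/3004523 = 3828212096657/1517284115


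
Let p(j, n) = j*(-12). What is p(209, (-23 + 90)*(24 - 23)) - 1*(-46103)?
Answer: 43595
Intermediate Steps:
p(j, n) = -12*j
p(209, (-23 + 90)*(24 - 23)) - 1*(-46103) = -12*209 - 1*(-46103) = -2508 + 46103 = 43595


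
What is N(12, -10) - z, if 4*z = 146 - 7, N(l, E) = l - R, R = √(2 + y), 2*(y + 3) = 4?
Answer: -95/4 ≈ -23.750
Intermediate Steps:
y = -1 (y = -3 + (½)*4 = -3 + 2 = -1)
R = 1 (R = √(2 - 1) = √1 = 1)
N(l, E) = -1 + l (N(l, E) = l - 1*1 = l - 1 = -1 + l)
z = 139/4 (z = (146 - 7)/4 = (¼)*139 = 139/4 ≈ 34.750)
N(12, -10) - z = (-1 + 12) - 1*139/4 = 11 - 139/4 = -95/4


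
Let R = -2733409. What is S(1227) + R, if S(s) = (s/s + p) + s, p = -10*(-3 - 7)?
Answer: -2732081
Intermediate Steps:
p = 100 (p = -10*(-10) = 100)
S(s) = 101 + s (S(s) = (s/s + 100) + s = (1 + 100) + s = 101 + s)
S(1227) + R = (101 + 1227) - 2733409 = 1328 - 2733409 = -2732081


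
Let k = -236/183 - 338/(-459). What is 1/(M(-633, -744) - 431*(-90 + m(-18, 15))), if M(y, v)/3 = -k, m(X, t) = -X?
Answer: 9333/289637146 ≈ 3.2223e-5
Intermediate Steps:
k = -15490/27999 (k = -236*1/183 - 338*(-1/459) = -236/183 + 338/459 = -15490/27999 ≈ -0.55323)
M(y, v) = 15490/9333 (M(y, v) = 3*(-1*(-15490/27999)) = 3*(15490/27999) = 15490/9333)
1/(M(-633, -744) - 431*(-90 + m(-18, 15))) = 1/(15490/9333 - 431*(-90 - 1*(-18))) = 1/(15490/9333 - 431*(-90 + 18)) = 1/(15490/9333 - 431*(-72)) = 1/(15490/9333 + 31032) = 1/(289637146/9333) = 9333/289637146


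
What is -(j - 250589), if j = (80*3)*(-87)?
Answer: 271469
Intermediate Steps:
j = -20880 (j = 240*(-87) = -20880)
-(j - 250589) = -(-20880 - 250589) = -1*(-271469) = 271469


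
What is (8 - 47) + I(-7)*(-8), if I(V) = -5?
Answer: 1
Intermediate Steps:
(8 - 47) + I(-7)*(-8) = (8 - 47) - 5*(-8) = -39 + 40 = 1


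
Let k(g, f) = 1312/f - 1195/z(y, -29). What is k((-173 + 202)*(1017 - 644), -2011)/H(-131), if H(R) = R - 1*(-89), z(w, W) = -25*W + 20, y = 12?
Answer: 676117/12584838 ≈ 0.053725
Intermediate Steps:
z(w, W) = 20 - 25*W
k(g, f) = -239/149 + 1312/f (k(g, f) = 1312/f - 1195/(20 - 25*(-29)) = 1312/f - 1195/(20 + 725) = 1312/f - 1195/745 = 1312/f - 1195*1/745 = 1312/f - 239/149 = -239/149 + 1312/f)
H(R) = 89 + R (H(R) = R + 89 = 89 + R)
k((-173 + 202)*(1017 - 644), -2011)/H(-131) = (-239/149 + 1312/(-2011))/(89 - 131) = (-239/149 + 1312*(-1/2011))/(-42) = (-239/149 - 1312/2011)*(-1/42) = -676117/299639*(-1/42) = 676117/12584838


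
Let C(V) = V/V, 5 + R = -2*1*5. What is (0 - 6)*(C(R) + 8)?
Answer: -54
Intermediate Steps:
R = -15 (R = -5 - 2*1*5 = -5 - 2*5 = -5 - 10 = -15)
C(V) = 1
(0 - 6)*(C(R) + 8) = (0 - 6)*(1 + 8) = -6*9 = -54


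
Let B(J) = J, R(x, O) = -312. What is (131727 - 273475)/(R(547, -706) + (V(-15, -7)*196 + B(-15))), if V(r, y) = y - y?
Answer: 141748/327 ≈ 433.48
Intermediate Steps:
V(r, y) = 0
(131727 - 273475)/(R(547, -706) + (V(-15, -7)*196 + B(-15))) = (131727 - 273475)/(-312 + (0*196 - 15)) = -141748/(-312 + (0 - 15)) = -141748/(-312 - 15) = -141748/(-327) = -141748*(-1/327) = 141748/327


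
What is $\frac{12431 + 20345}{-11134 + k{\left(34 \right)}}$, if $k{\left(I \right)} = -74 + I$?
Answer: $- \frac{16388}{5587} \approx -2.9332$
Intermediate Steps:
$\frac{12431 + 20345}{-11134 + k{\left(34 \right)}} = \frac{12431 + 20345}{-11134 + \left(-74 + 34\right)} = \frac{32776}{-11134 - 40} = \frac{32776}{-11174} = 32776 \left(- \frac{1}{11174}\right) = - \frac{16388}{5587}$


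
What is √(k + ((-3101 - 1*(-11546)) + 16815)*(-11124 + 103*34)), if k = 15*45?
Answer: 7*I*√3929205 ≈ 13876.0*I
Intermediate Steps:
k = 675
√(k + ((-3101 - 1*(-11546)) + 16815)*(-11124 + 103*34)) = √(675 + ((-3101 - 1*(-11546)) + 16815)*(-11124 + 103*34)) = √(675 + ((-3101 + 11546) + 16815)*(-11124 + 3502)) = √(675 + (8445 + 16815)*(-7622)) = √(675 + 25260*(-7622)) = √(675 - 192531720) = √(-192531045) = 7*I*√3929205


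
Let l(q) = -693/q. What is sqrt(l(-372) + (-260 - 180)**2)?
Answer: sqrt(744205561)/62 ≈ 440.00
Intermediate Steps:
sqrt(l(-372) + (-260 - 180)**2) = sqrt(-693/(-372) + (-260 - 180)**2) = sqrt(-693*(-1/372) + (-440)**2) = sqrt(231/124 + 193600) = sqrt(24006631/124) = sqrt(744205561)/62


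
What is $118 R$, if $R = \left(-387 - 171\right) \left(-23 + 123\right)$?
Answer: $-6584400$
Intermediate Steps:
$R = -55800$ ($R = \left(-558\right) 100 = -55800$)
$118 R = 118 \left(-55800\right) = -6584400$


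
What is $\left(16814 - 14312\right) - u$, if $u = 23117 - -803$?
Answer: $-21418$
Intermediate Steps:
$u = 23920$ ($u = 23117 + 803 = 23920$)
$\left(16814 - 14312\right) - u = \left(16814 - 14312\right) - 23920 = 2502 - 23920 = -21418$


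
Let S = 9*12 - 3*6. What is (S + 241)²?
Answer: 109561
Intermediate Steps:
S = 90 (S = 108 - 18 = 90)
(S + 241)² = (90 + 241)² = 331² = 109561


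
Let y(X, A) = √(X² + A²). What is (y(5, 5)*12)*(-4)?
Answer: -240*√2 ≈ -339.41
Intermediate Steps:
y(X, A) = √(A² + X²)
(y(5, 5)*12)*(-4) = (√(5² + 5²)*12)*(-4) = (√(25 + 25)*12)*(-4) = (√50*12)*(-4) = ((5*√2)*12)*(-4) = (60*√2)*(-4) = -240*√2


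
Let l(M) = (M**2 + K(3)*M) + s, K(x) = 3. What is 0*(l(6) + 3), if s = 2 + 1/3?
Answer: 0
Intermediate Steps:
s = 7/3 (s = 2 + 1/3 = 7/3 ≈ 2.3333)
l(M) = 7/3 + M**2 + 3*M (l(M) = (M**2 + 3*M) + 7/3 = 7/3 + M**2 + 3*M)
0*(l(6) + 3) = 0*((7/3 + 6**2 + 3*6) + 3) = 0*((7/3 + 36 + 18) + 3) = 0*(169/3 + 3) = 0*(178/3) = 0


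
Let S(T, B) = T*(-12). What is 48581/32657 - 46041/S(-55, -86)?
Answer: -490499159/7184540 ≈ -68.271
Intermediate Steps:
S(T, B) = -12*T
48581/32657 - 46041/S(-55, -86) = 48581/32657 - 46041/((-12*(-55))) = 48581*(1/32657) - 46041/660 = 48581/32657 - 46041*1/660 = 48581/32657 - 15347/220 = -490499159/7184540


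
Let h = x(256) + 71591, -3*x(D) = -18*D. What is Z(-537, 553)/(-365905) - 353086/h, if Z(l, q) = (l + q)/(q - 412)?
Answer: -18216627699062/3772812425835 ≈ -4.8284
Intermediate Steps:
x(D) = 6*D (x(D) = -(-6)*D = 6*D)
Z(l, q) = (l + q)/(-412 + q)
h = 73127 (h = 6*256 + 71591 = 1536 + 71591 = 73127)
Z(-537, 553)/(-365905) - 353086/h = ((-537 + 553)/(-412 + 553))/(-365905) - 353086/73127 = (16/141)*(-1/365905) - 353086*1/73127 = ((1/141)*16)*(-1/365905) - 353086/73127 = (16/141)*(-1/365905) - 353086/73127 = -16/51592605 - 353086/73127 = -18216627699062/3772812425835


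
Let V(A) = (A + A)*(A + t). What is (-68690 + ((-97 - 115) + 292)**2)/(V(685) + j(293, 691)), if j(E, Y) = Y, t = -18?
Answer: -62290/914481 ≈ -0.068115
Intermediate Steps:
V(A) = 2*A*(-18 + A) (V(A) = (A + A)*(A - 18) = (2*A)*(-18 + A) = 2*A*(-18 + A))
(-68690 + ((-97 - 115) + 292)**2)/(V(685) + j(293, 691)) = (-68690 + ((-97 - 115) + 292)**2)/(2*685*(-18 + 685) + 691) = (-68690 + (-212 + 292)**2)/(2*685*667 + 691) = (-68690 + 80**2)/(913790 + 691) = (-68690 + 6400)/914481 = -62290*1/914481 = -62290/914481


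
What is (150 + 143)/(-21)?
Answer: -293/21 ≈ -13.952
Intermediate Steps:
(150 + 143)/(-21) = -1/21*293 = -293/21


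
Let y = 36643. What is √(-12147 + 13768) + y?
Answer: 36643 + √1621 ≈ 36683.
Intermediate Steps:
√(-12147 + 13768) + y = √(-12147 + 13768) + 36643 = √1621 + 36643 = 36643 + √1621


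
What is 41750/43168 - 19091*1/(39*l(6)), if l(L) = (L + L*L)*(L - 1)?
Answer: -120546947/88386480 ≈ -1.3639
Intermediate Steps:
l(L) = (-1 + L)*(L + L²) (l(L) = (L + L²)*(-1 + L) = (-1 + L)*(L + L²))
41750/43168 - 19091*1/(39*l(6)) = 41750/43168 - 19091*1/(39*(6³ - 1*6)) = 41750*(1/43168) - 19091*1/(39*(216 - 6)) = 20875/21584 - 19091/(210*39) = 20875/21584 - 19091/8190 = -120546947/88386480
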